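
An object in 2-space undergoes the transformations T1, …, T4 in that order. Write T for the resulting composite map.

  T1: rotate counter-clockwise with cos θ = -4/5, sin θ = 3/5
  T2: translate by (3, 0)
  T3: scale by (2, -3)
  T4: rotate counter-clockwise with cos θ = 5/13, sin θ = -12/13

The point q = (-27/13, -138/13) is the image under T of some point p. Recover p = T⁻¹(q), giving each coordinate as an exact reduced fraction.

p = (0, -5/2)

T1 = [-4/5 -3/5 0; 3/5 -4/5 0; 0 0 1]
T2·T1 = [-4/5 -3/5 3; 3/5 -4/5 0; 0 0 1]
T3·…·T1 = [-8/5 -6/5 6; -9/5 12/5 0; 0 0 1]
T4·…·T1 = [-148/65 114/65 30/13; 51/65 132/65 -72/13; 0 0 1]
det M = -6; M⁻¹ = [-22/65 19/65 12/5; 17/130 74/195 9/5; 0 0 1]
M⁻¹ · (-27/13, -138/13)ᵀ = (0, -5/2)ᵀ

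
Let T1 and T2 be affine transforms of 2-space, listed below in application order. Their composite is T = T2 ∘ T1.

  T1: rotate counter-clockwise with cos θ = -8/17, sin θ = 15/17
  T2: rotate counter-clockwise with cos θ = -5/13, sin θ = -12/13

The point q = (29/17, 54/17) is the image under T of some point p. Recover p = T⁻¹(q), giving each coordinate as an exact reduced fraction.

T1 = [-8/17 -15/17 0; 15/17 -8/17 0; 0 0 1]
T2·T1 = [220/221 -21/221 0; 21/221 220/221 0; 0 0 1]
det M = 1; M⁻¹ = [220/221 21/221 0; -21/221 220/221 0; 0 0 1]
M⁻¹ · (29/17, 54/17)ᵀ = (2, 3)ᵀ

p = (2, 3)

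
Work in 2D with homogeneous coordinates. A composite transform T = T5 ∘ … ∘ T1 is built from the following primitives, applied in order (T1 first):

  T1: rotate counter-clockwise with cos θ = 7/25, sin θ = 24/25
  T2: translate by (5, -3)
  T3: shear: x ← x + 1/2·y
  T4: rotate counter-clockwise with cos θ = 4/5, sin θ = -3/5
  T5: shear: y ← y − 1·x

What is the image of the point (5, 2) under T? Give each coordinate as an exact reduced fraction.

T(p) = (743/125, -1863/250)

T1 rotate counter-clockwise with cos θ = 7/25, sin θ = 24/25: (5, 2) → (-13/25, 134/25)
T2 translate by (5, -3): (-13/25, 134/25) → (112/25, 59/25)
T3 shear: x ← x + 1/2·y: (112/25, 59/25) → (283/50, 59/25)
T4 rotate counter-clockwise with cos θ = 4/5, sin θ = -3/5: (283/50, 59/25) → (743/125, -377/250)
T5 shear: y ← y − 1·x: (743/125, -377/250) → (743/125, -1863/250)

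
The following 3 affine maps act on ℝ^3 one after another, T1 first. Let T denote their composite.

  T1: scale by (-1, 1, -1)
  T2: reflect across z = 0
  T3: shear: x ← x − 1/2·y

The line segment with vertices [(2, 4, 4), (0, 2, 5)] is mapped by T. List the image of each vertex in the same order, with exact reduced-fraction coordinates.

image vertices: (-4, 4, 4), (-1, 2, 5)

T1 scale by (-1, 1, -1): (2, 4, 4) → (-2, 4, -4); (0, 2, 5) → (0, 2, -5)
T2 reflect across z = 0: (-2, 4, -4) → (-2, 4, 4); (0, 2, -5) → (0, 2, 5)
T3 shear: x ← x − 1/2·y: (-2, 4, 4) → (-4, 4, 4); (0, 2, 5) → (-1, 2, 5)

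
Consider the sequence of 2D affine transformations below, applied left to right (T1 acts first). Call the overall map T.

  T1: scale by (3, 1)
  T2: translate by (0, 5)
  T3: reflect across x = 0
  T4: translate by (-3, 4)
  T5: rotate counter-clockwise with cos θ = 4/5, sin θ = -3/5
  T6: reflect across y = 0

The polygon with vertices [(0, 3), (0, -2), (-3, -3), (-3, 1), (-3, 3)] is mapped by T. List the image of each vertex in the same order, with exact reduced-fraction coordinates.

image vertices: (24/5, -57/5), (9/5, -37/5), (42/5, -6/5), (54/5, -22/5), (12, -6)

T1 scale by (3, 1): (0, 3) → (0, 3); (0, -2) → (0, -2); (-3, -3) → (-9, -3); (-3, 1) → (-9, 1); (-3, 3) → (-9, 3)
T2 translate by (0, 5): (0, 3) → (0, 8); (0, -2) → (0, 3); (-9, -3) → (-9, 2); (-9, 1) → (-9, 6); (-9, 3) → (-9, 8)
T3 reflect across x = 0: (0, 8) → (0, 8); (0, 3) → (0, 3); (-9, 2) → (9, 2); (-9, 6) → (9, 6); (-9, 8) → (9, 8)
T4 translate by (-3, 4): (0, 8) → (-3, 12); (0, 3) → (-3, 7); (9, 2) → (6, 6); (9, 6) → (6, 10); (9, 8) → (6, 12)
T5 rotate counter-clockwise with cos θ = 4/5, sin θ = -3/5: (-3, 12) → (24/5, 57/5); (-3, 7) → (9/5, 37/5); (6, 6) → (42/5, 6/5); (6, 10) → (54/5, 22/5); (6, 12) → (12, 6)
T6 reflect across y = 0: (24/5, 57/5) → (24/5, -57/5); (9/5, 37/5) → (9/5, -37/5); (42/5, 6/5) → (42/5, -6/5); (54/5, 22/5) → (54/5, -22/5); (12, 6) → (12, -6)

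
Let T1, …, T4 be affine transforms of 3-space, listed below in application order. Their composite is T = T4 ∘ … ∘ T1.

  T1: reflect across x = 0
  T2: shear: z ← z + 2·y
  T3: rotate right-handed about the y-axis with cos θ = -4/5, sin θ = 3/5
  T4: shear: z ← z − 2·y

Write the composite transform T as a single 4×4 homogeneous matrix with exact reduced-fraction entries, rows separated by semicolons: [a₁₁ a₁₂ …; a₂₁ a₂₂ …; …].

T = [4/5 6/5 3/5 0; 0 1 0 0; 3/5 -18/5 -4/5 0; 0 0 0 1]

T1 = [-1 0 0 0; 0 1 0 0; 0 0 1 0; 0 0 0 1]
T2·T1 = [-1 0 0 0; 0 1 0 0; 0 2 1 0; 0 0 0 1]
T3·…·T1 = [4/5 6/5 3/5 0; 0 1 0 0; 3/5 -8/5 -4/5 0; 0 0 0 1]
T4·…·T1 = [4/5 6/5 3/5 0; 0 1 0 0; 3/5 -18/5 -4/5 0; 0 0 0 1]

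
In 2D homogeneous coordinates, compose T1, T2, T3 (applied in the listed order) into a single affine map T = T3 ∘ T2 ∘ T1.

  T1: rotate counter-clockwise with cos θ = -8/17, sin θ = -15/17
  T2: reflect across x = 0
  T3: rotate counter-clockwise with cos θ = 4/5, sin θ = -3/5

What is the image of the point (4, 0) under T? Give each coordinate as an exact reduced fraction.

T(p) = (-52/85, -336/85)

T1 rotate counter-clockwise with cos θ = -8/17, sin θ = -15/17: (4, 0) → (-32/17, -60/17)
T2 reflect across x = 0: (-32/17, -60/17) → (32/17, -60/17)
T3 rotate counter-clockwise with cos θ = 4/5, sin θ = -3/5: (32/17, -60/17) → (-52/85, -336/85)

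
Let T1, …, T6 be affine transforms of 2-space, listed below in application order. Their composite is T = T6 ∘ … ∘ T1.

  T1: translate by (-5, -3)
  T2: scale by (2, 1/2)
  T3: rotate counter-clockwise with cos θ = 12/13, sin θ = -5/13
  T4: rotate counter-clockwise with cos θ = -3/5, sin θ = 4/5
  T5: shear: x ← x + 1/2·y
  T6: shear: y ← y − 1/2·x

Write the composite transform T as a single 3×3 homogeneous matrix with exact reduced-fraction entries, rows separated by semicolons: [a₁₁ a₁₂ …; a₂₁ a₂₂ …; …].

T1 = [1 0 -5; 0 1 -3; 0 0 1]
T2·T1 = [2 0 -10; 0 1/2 -3/2; 0 0 1]
T3·…·T1 = [24/13 5/26 -255/26; -10/13 6/13 32/13; 0 0 1]
T4·…·T1 = [-32/65 -63/130 509/130; 126/65 -8/65 -606/65; 0 0 1]
T5·…·T1 = [31/65 -71/130 -97/130; 126/65 -8/65 -606/65; 0 0 1]
T6·…·T1 = [31/65 -71/130 -97/130; 17/10 3/20 -179/20; 0 0 1]

T = [31/65 -71/130 -97/130; 17/10 3/20 -179/20; 0 0 1]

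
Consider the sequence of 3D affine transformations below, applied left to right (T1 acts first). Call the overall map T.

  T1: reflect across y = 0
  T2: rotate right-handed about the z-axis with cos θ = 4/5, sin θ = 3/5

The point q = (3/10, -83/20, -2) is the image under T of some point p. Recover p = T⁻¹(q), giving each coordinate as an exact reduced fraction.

p = (-9/4, 7/2, -2)

T1 = [1 0 0 0; 0 -1 0 0; 0 0 1 0; 0 0 0 1]
T2·T1 = [4/5 3/5 0 0; 3/5 -4/5 0 0; 0 0 1 0; 0 0 0 1]
det M = -1; M⁻¹ = [4/5 3/5 0 0; 3/5 -4/5 0 0; 0 0 1 0; 0 0 0 1]
M⁻¹ · (3/10, -83/20, -2)ᵀ = (-9/4, 7/2, -2)ᵀ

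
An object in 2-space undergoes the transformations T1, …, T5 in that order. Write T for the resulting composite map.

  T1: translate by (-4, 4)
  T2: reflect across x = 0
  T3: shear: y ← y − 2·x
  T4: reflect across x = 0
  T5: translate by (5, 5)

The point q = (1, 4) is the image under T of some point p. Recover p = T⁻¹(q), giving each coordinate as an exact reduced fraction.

T1 = [1 0 -4; 0 1 4; 0 0 1]
T2·T1 = [-1 0 4; 0 1 4; 0 0 1]
T3·…·T1 = [-1 0 4; 2 1 -4; 0 0 1]
T4·…·T1 = [1 0 -4; 2 1 -4; 0 0 1]
T5·…·T1 = [1 0 1; 2 1 1; 0 0 1]
det M = 1; M⁻¹ = [1 0 -1; -2 1 1; 0 0 1]
M⁻¹ · (1, 4)ᵀ = (0, 3)ᵀ

p = (0, 3)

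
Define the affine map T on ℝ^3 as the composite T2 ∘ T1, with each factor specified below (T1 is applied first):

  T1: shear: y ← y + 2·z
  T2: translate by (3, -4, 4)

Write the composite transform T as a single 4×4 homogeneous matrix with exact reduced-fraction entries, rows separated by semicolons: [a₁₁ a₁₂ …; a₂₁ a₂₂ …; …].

T = [1 0 0 3; 0 1 2 -4; 0 0 1 4; 0 0 0 1]

T1 = [1 0 0 0; 0 1 2 0; 0 0 1 0; 0 0 0 1]
T2·T1 = [1 0 0 3; 0 1 2 -4; 0 0 1 4; 0 0 0 1]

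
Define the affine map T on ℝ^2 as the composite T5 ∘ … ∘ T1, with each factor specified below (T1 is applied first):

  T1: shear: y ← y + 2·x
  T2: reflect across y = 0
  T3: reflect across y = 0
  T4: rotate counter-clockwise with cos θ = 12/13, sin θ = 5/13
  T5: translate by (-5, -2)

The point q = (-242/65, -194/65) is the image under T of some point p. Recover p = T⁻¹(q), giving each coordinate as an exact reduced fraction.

T1 = [1 0 0; 2 1 0; 0 0 1]
T2·T1 = [1 0 0; -2 -1 0; 0 0 1]
T3·…·T1 = [1 0 0; 2 1 0; 0 0 1]
T4·…·T1 = [2/13 -5/13 0; 29/13 12/13 0; 0 0 1]
T5·…·T1 = [2/13 -5/13 -5; 29/13 12/13 -2; 0 0 1]
det M = 1; M⁻¹ = [12/13 5/13 70/13; -29/13 2/13 -141/13; 0 0 1]
M⁻¹ · (-242/65, -194/65)ᵀ = (4/5, -3)ᵀ

p = (4/5, -3)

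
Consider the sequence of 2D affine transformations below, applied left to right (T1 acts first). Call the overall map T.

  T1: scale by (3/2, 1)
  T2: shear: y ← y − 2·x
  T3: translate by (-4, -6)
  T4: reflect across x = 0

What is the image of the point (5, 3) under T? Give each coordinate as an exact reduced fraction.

T(p) = (-7/2, -18)

T1 scale by (3/2, 1): (5, 3) → (15/2, 3)
T2 shear: y ← y − 2·x: (15/2, 3) → (15/2, -12)
T3 translate by (-4, -6): (15/2, -12) → (7/2, -18)
T4 reflect across x = 0: (7/2, -18) → (-7/2, -18)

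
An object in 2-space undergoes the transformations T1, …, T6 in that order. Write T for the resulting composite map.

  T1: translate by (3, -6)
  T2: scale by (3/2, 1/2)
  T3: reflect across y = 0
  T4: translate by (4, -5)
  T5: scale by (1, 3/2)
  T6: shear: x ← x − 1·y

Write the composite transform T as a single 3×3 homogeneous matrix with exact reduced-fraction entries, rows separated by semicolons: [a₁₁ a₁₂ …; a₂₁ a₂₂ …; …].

T1 = [1 0 3; 0 1 -6; 0 0 1]
T2·T1 = [3/2 0 9/2; 0 1/2 -3; 0 0 1]
T3·…·T1 = [3/2 0 9/2; 0 -1/2 3; 0 0 1]
T4·…·T1 = [3/2 0 17/2; 0 -1/2 -2; 0 0 1]
T5·…·T1 = [3/2 0 17/2; 0 -3/4 -3; 0 0 1]
T6·…·T1 = [3/2 3/4 23/2; 0 -3/4 -3; 0 0 1]

T = [3/2 3/4 23/2; 0 -3/4 -3; 0 0 1]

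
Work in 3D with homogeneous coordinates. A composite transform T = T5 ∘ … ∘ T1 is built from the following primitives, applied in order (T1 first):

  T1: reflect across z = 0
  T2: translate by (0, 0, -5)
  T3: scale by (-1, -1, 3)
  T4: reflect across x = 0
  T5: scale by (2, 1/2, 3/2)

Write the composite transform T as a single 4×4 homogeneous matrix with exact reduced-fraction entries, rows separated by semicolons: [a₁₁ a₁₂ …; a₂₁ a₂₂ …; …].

T1 = [1 0 0 0; 0 1 0 0; 0 0 -1 0; 0 0 0 1]
T2·T1 = [1 0 0 0; 0 1 0 0; 0 0 -1 -5; 0 0 0 1]
T3·…·T1 = [-1 0 0 0; 0 -1 0 0; 0 0 -3 -15; 0 0 0 1]
T4·…·T1 = [1 0 0 0; 0 -1 0 0; 0 0 -3 -15; 0 0 0 1]
T5·…·T1 = [2 0 0 0; 0 -1/2 0 0; 0 0 -9/2 -45/2; 0 0 0 1]

T = [2 0 0 0; 0 -1/2 0 0; 0 0 -9/2 -45/2; 0 0 0 1]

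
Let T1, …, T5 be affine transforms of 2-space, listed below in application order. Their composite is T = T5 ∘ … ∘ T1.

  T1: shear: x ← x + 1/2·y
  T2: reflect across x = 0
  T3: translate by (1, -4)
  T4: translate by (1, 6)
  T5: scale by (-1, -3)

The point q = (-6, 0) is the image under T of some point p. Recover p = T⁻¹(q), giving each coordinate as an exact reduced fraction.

p = (-3, -2)

T1 = [1 1/2 0; 0 1 0; 0 0 1]
T2·T1 = [-1 -1/2 0; 0 1 0; 0 0 1]
T3·…·T1 = [-1 -1/2 1; 0 1 -4; 0 0 1]
T4·…·T1 = [-1 -1/2 2; 0 1 2; 0 0 1]
T5·…·T1 = [1 1/2 -2; 0 -3 -6; 0 0 1]
det M = -3; M⁻¹ = [1 1/6 3; 0 -1/3 -2; 0 0 1]
M⁻¹ · (-6, 0)ᵀ = (-3, -2)ᵀ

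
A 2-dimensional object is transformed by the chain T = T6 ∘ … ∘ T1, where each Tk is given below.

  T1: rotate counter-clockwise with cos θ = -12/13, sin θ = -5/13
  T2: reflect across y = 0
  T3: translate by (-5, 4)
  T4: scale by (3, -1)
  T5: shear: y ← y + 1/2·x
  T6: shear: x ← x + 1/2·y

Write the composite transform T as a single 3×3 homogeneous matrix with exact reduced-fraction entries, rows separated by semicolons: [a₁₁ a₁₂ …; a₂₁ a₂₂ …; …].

T = [-95/26 51/52 -83/4; -23/13 -9/26 -23/2; 0 0 1]

T1 = [-12/13 5/13 0; -5/13 -12/13 0; 0 0 1]
T2·T1 = [-12/13 5/13 0; 5/13 12/13 0; 0 0 1]
T3·…·T1 = [-12/13 5/13 -5; 5/13 12/13 4; 0 0 1]
T4·…·T1 = [-36/13 15/13 -15; -5/13 -12/13 -4; 0 0 1]
T5·…·T1 = [-36/13 15/13 -15; -23/13 -9/26 -23/2; 0 0 1]
T6·…·T1 = [-95/26 51/52 -83/4; -23/13 -9/26 -23/2; 0 0 1]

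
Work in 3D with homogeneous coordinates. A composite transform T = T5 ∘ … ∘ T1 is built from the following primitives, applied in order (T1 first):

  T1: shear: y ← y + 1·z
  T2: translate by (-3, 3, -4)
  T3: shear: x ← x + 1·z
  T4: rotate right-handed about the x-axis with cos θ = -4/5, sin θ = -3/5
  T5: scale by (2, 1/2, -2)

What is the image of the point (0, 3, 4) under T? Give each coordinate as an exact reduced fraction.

T1 shear: y ← y + 1·z: (0, 3, 4) → (0, 7, 4)
T2 translate by (-3, 3, -4): (0, 7, 4) → (-3, 10, 0)
T3 shear: x ← x + 1·z: (-3, 10, 0) → (-3, 10, 0)
T4 rotate right-handed about the x-axis with cos θ = -4/5, sin θ = -3/5: (-3, 10, 0) → (-3, -8, -6)
T5 scale by (2, 1/2, -2): (-3, -8, -6) → (-6, -4, 12)

T(p) = (-6, -4, 12)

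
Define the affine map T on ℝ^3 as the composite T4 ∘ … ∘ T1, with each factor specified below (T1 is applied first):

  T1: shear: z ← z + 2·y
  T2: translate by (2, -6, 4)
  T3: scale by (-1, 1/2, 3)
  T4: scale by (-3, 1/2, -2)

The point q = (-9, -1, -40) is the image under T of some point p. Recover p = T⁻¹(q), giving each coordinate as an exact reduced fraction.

T1 = [1 0 0 0; 0 1 0 0; 0 2 1 0; 0 0 0 1]
T2·T1 = [1 0 0 2; 0 1 0 -6; 0 2 1 4; 0 0 0 1]
T3·…·T1 = [-1 0 0 -2; 0 1/2 0 -3; 0 6 3 12; 0 0 0 1]
T4·…·T1 = [3 0 0 6; 0 1/4 0 -3/2; 0 -12 -6 -24; 0 0 0 1]
det M = -9/2; M⁻¹ = [1/3 0 0 -2; 0 4 0 6; 0 -8 -1/6 -16; 0 0 0 1]
M⁻¹ · (-9, -1, -40)ᵀ = (-5, 2, -4/3)ᵀ

p = (-5, 2, -4/3)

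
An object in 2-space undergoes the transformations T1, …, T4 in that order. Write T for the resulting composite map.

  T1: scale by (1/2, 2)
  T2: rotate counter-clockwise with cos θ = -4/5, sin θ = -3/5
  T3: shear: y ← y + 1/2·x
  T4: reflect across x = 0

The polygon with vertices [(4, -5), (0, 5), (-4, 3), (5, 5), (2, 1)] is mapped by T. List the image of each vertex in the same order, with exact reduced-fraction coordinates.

T1 scale by (1/2, 2): (4, -5) → (2, -10); (0, 5) → (0, 10); (-4, 3) → (-2, 6); (5, 5) → (5/2, 10); (2, 1) → (1, 2)
T2 rotate counter-clockwise with cos θ = -4/5, sin θ = -3/5: (2, -10) → (-38/5, 34/5); (0, 10) → (6, -8); (-2, 6) → (26/5, -18/5); (5/2, 10) → (4, -19/2); (1, 2) → (2/5, -11/5)
T3 shear: y ← y + 1/2·x: (-38/5, 34/5) → (-38/5, 3); (6, -8) → (6, -5); (26/5, -18/5) → (26/5, -1); (4, -19/2) → (4, -15/2); (2/5, -11/5) → (2/5, -2)
T4 reflect across x = 0: (-38/5, 3) → (38/5, 3); (6, -5) → (-6, -5); (26/5, -1) → (-26/5, -1); (4, -15/2) → (-4, -15/2); (2/5, -2) → (-2/5, -2)

image vertices: (38/5, 3), (-6, -5), (-26/5, -1), (-4, -15/2), (-2/5, -2)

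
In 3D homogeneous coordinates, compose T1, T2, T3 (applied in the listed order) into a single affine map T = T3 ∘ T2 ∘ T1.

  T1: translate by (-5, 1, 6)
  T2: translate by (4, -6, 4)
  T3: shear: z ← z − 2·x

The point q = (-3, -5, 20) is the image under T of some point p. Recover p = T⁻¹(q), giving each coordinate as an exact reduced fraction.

T1 = [1 0 0 -5; 0 1 0 1; 0 0 1 6; 0 0 0 1]
T2·T1 = [1 0 0 -1; 0 1 0 -5; 0 0 1 10; 0 0 0 1]
T3·…·T1 = [1 0 0 -1; 0 1 0 -5; -2 0 1 12; 0 0 0 1]
det M = 1; M⁻¹ = [1 0 0 1; 0 1 0 5; 2 0 1 -10; 0 0 0 1]
M⁻¹ · (-3, -5, 20)ᵀ = (-2, 0, 4)ᵀ

p = (-2, 0, 4)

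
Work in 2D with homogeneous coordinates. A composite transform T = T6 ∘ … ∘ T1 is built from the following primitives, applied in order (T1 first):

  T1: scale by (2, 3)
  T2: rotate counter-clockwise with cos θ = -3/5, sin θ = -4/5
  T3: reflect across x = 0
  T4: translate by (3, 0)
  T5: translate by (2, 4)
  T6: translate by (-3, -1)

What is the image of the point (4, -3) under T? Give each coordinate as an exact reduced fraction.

T(p) = (14, 2)

T1 scale by (2, 3): (4, -3) → (8, -9)
T2 rotate counter-clockwise with cos θ = -3/5, sin θ = -4/5: (8, -9) → (-12, -1)
T3 reflect across x = 0: (-12, -1) → (12, -1)
T4 translate by (3, 0): (12, -1) → (15, -1)
T5 translate by (2, 4): (15, -1) → (17, 3)
T6 translate by (-3, -1): (17, 3) → (14, 2)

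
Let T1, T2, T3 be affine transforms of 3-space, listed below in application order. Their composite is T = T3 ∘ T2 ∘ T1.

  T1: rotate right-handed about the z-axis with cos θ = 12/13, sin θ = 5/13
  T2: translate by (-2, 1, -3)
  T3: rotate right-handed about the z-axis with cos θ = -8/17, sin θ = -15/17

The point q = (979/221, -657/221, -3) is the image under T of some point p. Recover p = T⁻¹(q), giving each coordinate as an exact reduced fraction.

T1 = [12/13 -5/13 0 0; 5/13 12/13 0 0; 0 0 1 0; 0 0 0 1]
T2·T1 = [12/13 -5/13 0 -2; 5/13 12/13 0 1; 0 0 1 -3; 0 0 0 1]
T3·…·T1 = [-21/221 220/221 0 31/17; -220/221 -21/221 0 22/17; 0 0 1 -3; 0 0 0 1]
det M = 1; M⁻¹ = [-21/221 -220/221 0 19/13; 220/221 -21/221 0 -22/13; 0 0 1 3; 0 0 0 1]
M⁻¹ · (979/221, -657/221, -3)ᵀ = (4, 3, 0)ᵀ

p = (4, 3, 0)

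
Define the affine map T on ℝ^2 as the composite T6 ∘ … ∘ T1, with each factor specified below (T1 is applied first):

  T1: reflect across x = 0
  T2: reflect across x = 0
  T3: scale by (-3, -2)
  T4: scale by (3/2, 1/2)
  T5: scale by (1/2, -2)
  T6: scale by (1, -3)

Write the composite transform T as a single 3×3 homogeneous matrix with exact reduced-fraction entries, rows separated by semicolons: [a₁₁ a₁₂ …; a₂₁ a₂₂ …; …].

T1 = [-1 0 0; 0 1 0; 0 0 1]
T2·T1 = [1 0 0; 0 1 0; 0 0 1]
T3·…·T1 = [-3 0 0; 0 -2 0; 0 0 1]
T4·…·T1 = [-9/2 0 0; 0 -1 0; 0 0 1]
T5·…·T1 = [-9/4 0 0; 0 2 0; 0 0 1]
T6·…·T1 = [-9/4 0 0; 0 -6 0; 0 0 1]

T = [-9/4 0 0; 0 -6 0; 0 0 1]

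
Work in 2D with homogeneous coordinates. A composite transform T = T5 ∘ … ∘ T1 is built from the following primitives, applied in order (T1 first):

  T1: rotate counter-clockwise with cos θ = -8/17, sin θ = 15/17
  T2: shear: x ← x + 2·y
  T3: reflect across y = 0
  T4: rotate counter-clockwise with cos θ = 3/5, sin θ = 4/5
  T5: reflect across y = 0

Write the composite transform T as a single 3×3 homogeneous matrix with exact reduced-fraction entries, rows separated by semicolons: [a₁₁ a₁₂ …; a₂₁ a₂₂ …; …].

T = [126/85 -25/17 0; -43/85 20/17 0; 0 0 1]

T1 = [-8/17 -15/17 0; 15/17 -8/17 0; 0 0 1]
T2·T1 = [22/17 -31/17 0; 15/17 -8/17 0; 0 0 1]
T3·…·T1 = [22/17 -31/17 0; -15/17 8/17 0; 0 0 1]
T4·…·T1 = [126/85 -25/17 0; 43/85 -20/17 0; 0 0 1]
T5·…·T1 = [126/85 -25/17 0; -43/85 20/17 0; 0 0 1]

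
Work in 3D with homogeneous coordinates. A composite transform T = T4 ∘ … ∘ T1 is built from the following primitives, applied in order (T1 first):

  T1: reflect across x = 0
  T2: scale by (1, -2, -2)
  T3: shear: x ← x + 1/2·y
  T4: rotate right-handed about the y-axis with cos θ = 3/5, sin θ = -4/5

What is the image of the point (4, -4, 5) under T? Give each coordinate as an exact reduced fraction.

T1 reflect across x = 0: (4, -4, 5) → (-4, -4, 5)
T2 scale by (1, -2, -2): (-4, -4, 5) → (-4, 8, -10)
T3 shear: x ← x + 1/2·y: (-4, 8, -10) → (0, 8, -10)
T4 rotate right-handed about the y-axis with cos θ = 3/5, sin θ = -4/5: (0, 8, -10) → (8, 8, -6)

T(p) = (8, 8, -6)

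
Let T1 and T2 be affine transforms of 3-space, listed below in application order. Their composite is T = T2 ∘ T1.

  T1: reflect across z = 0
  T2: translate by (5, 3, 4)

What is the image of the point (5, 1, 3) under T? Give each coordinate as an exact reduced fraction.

T(p) = (10, 4, 1)

T1 reflect across z = 0: (5, 1, 3) → (5, 1, -3)
T2 translate by (5, 3, 4): (5, 1, -3) → (10, 4, 1)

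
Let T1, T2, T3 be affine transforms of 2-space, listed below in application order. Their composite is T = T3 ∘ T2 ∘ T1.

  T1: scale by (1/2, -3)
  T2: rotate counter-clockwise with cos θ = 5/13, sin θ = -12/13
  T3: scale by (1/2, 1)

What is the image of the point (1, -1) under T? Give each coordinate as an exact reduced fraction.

T1 scale by (1/2, -3): (1, -1) → (1/2, 3)
T2 rotate counter-clockwise with cos θ = 5/13, sin θ = -12/13: (1/2, 3) → (77/26, 9/13)
T3 scale by (1/2, 1): (77/26, 9/13) → (77/52, 9/13)

T(p) = (77/52, 9/13)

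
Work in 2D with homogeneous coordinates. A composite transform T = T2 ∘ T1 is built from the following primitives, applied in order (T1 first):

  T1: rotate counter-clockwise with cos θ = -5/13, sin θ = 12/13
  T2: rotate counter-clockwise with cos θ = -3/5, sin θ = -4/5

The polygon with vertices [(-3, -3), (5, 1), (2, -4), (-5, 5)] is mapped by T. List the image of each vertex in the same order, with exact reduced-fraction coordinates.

image vertices: (-237/65, -141/65), (331/65, -17/65), (62/65, -284/65), (-47/13, 79/13)

T1 rotate counter-clockwise with cos θ = -5/13, sin θ = 12/13: (-3, -3) → (51/13, -21/13); (5, 1) → (-37/13, 55/13); (2, -4) → (38/13, 44/13); (-5, 5) → (-35/13, -85/13)
T2 rotate counter-clockwise with cos θ = -3/5, sin θ = -4/5: (51/13, -21/13) → (-237/65, -141/65); (-37/13, 55/13) → (331/65, -17/65); (38/13, 44/13) → (62/65, -284/65); (-35/13, -85/13) → (-47/13, 79/13)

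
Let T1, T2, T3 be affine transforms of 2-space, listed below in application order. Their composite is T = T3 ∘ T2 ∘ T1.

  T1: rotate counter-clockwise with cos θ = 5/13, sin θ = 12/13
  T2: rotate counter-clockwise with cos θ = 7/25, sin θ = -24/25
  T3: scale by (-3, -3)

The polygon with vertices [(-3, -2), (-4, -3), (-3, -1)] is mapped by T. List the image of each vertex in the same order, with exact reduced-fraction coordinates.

image vertices: (3123/325, 1614/325), (168/13, 99/13), (603/65, 129/65)

T1 rotate counter-clockwise with cos θ = 5/13, sin θ = 12/13: (-3, -2) → (9/13, -46/13); (-4, -3) → (16/13, -63/13); (-3, -1) → (-3/13, -41/13)
T2 rotate counter-clockwise with cos θ = 7/25, sin θ = -24/25: (9/13, -46/13) → (-1041/325, -538/325); (16/13, -63/13) → (-56/13, -33/13); (-3/13, -41/13) → (-201/65, -43/65)
T3 scale by (-3, -3): (-1041/325, -538/325) → (3123/325, 1614/325); (-56/13, -33/13) → (168/13, 99/13); (-201/65, -43/65) → (603/65, 129/65)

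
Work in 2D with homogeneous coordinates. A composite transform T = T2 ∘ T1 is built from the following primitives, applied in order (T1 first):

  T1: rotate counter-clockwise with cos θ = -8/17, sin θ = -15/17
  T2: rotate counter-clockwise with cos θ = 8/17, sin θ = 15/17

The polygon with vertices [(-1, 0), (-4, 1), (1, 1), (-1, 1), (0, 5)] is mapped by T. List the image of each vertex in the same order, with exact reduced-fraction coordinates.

image vertices: (-161/289, 240/289), (-404/289, 1121/289), (401/289, -79/289), (79/289, 401/289), (1200/289, 805/289)

T1 rotate counter-clockwise with cos θ = -8/17, sin θ = -15/17: (-1, 0) → (8/17, 15/17); (-4, 1) → (47/17, 52/17); (1, 1) → (7/17, -23/17); (-1, 1) → (23/17, 7/17); (0, 5) → (75/17, -40/17)
T2 rotate counter-clockwise with cos θ = 8/17, sin θ = 15/17: (8/17, 15/17) → (-161/289, 240/289); (47/17, 52/17) → (-404/289, 1121/289); (7/17, -23/17) → (401/289, -79/289); (23/17, 7/17) → (79/289, 401/289); (75/17, -40/17) → (1200/289, 805/289)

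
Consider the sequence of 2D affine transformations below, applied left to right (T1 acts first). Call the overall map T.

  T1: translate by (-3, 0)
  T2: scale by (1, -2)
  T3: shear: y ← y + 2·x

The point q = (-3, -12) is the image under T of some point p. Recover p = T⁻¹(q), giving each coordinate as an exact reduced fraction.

T1 = [1 0 -3; 0 1 0; 0 0 1]
T2·T1 = [1 0 -3; 0 -2 0; 0 0 1]
T3·…·T1 = [1 0 -3; 2 -2 -6; 0 0 1]
det M = -2; M⁻¹ = [1 0 3; 1 -1/2 0; 0 0 1]
M⁻¹ · (-3, -12)ᵀ = (0, 3)ᵀ

p = (0, 3)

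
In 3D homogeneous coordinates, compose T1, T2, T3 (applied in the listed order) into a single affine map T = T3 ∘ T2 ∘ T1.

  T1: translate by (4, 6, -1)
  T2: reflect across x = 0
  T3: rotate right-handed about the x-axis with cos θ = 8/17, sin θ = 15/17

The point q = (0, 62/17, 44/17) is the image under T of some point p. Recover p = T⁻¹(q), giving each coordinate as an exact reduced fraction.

p = (-4, -2, -1)

T1 = [1 0 0 4; 0 1 0 6; 0 0 1 -1; 0 0 0 1]
T2·T1 = [-1 0 0 -4; 0 1 0 6; 0 0 1 -1; 0 0 0 1]
T3·…·T1 = [-1 0 0 -4; 0 8/17 -15/17 63/17; 0 15/17 8/17 82/17; 0 0 0 1]
det M = -1; M⁻¹ = [-1 0 0 -4; 0 8/17 15/17 -6; 0 -15/17 8/17 1; 0 0 0 1]
M⁻¹ · (0, 62/17, 44/17)ᵀ = (-4, -2, -1)ᵀ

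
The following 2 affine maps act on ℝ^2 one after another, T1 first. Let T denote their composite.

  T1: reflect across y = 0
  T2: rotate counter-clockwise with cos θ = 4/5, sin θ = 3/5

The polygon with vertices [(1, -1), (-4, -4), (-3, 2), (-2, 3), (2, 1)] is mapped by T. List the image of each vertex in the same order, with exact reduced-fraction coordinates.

image vertices: (1/5, 7/5), (-28/5, 4/5), (-6/5, -17/5), (1/5, -18/5), (11/5, 2/5)

T1 reflect across y = 0: (1, -1) → (1, 1); (-4, -4) → (-4, 4); (-3, 2) → (-3, -2); (-2, 3) → (-2, -3); (2, 1) → (2, -1)
T2 rotate counter-clockwise with cos θ = 4/5, sin θ = 3/5: (1, 1) → (1/5, 7/5); (-4, 4) → (-28/5, 4/5); (-3, -2) → (-6/5, -17/5); (-2, -3) → (1/5, -18/5); (2, -1) → (11/5, 2/5)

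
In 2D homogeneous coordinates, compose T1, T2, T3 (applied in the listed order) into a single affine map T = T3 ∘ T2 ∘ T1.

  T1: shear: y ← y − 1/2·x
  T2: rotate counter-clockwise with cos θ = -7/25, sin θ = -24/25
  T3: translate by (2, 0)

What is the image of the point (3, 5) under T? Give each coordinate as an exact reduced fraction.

T(p) = (113/25, -193/50)

T1 shear: y ← y − 1/2·x: (3, 5) → (3, 7/2)
T2 rotate counter-clockwise with cos θ = -7/25, sin θ = -24/25: (3, 7/2) → (63/25, -193/50)
T3 translate by (2, 0): (63/25, -193/50) → (113/25, -193/50)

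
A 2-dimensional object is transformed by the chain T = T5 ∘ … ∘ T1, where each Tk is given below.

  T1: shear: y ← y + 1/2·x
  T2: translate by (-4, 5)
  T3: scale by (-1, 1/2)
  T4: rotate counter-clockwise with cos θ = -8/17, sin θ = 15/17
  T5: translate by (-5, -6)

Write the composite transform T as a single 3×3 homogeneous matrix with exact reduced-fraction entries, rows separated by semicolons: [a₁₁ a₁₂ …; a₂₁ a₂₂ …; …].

T = [1/4 -15/34 -309/34; -1 -4/17 -62/17; 0 0 1]

T1 = [1 0 0; 1/2 1 0; 0 0 1]
T2·T1 = [1 0 -4; 1/2 1 5; 0 0 1]
T3·…·T1 = [-1 0 4; 1/4 1/2 5/2; 0 0 1]
T4·…·T1 = [1/4 -15/34 -139/34; -1 -4/17 40/17; 0 0 1]
T5·…·T1 = [1/4 -15/34 -309/34; -1 -4/17 -62/17; 0 0 1]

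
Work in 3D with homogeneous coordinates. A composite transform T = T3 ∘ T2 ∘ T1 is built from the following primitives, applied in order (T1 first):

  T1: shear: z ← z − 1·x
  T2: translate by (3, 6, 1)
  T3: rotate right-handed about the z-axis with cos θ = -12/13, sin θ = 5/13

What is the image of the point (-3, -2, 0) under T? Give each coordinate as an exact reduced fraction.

T1 shear: z ← z − 1·x: (-3, -2, 0) → (-3, -2, 3)
T2 translate by (3, 6, 1): (-3, -2, 3) → (0, 4, 4)
T3 rotate right-handed about the z-axis with cos θ = -12/13, sin θ = 5/13: (0, 4, 4) → (-20/13, -48/13, 4)

T(p) = (-20/13, -48/13, 4)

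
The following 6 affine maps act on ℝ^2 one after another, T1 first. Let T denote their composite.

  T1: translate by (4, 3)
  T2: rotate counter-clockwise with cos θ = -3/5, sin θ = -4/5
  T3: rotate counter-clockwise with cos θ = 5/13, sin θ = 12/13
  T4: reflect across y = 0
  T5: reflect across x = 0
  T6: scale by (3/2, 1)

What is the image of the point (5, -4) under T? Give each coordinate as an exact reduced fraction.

T1 translate by (4, 3): (5, -4) → (9, -1)
T2 rotate counter-clockwise with cos θ = -3/5, sin θ = -4/5: (9, -1) → (-31/5, -33/5)
T3 rotate counter-clockwise with cos θ = 5/13, sin θ = 12/13: (-31/5, -33/5) → (241/65, -537/65)
T4 reflect across y = 0: (241/65, -537/65) → (241/65, 537/65)
T5 reflect across x = 0: (241/65, 537/65) → (-241/65, 537/65)
T6 scale by (3/2, 1): (-241/65, 537/65) → (-723/130, 537/65)

T(p) = (-723/130, 537/65)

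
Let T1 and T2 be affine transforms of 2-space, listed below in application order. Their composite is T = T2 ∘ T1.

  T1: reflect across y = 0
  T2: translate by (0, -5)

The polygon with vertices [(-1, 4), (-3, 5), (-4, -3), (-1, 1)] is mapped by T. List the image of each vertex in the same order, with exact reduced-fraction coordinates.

T1 reflect across y = 0: (-1, 4) → (-1, -4); (-3, 5) → (-3, -5); (-4, -3) → (-4, 3); (-1, 1) → (-1, -1)
T2 translate by (0, -5): (-1, -4) → (-1, -9); (-3, -5) → (-3, -10); (-4, 3) → (-4, -2); (-1, -1) → (-1, -6)

image vertices: (-1, -9), (-3, -10), (-4, -2), (-1, -6)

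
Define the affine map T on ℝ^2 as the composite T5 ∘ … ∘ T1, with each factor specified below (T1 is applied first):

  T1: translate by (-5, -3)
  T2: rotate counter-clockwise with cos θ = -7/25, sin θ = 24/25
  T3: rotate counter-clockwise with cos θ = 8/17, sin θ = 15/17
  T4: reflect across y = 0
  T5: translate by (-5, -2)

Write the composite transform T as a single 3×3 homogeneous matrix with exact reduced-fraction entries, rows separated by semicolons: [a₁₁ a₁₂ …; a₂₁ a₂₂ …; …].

T = [-416/425 -87/425 216/425; -87/425 416/425 -1663/425; 0 0 1]

T1 = [1 0 -5; 0 1 -3; 0 0 1]
T2·T1 = [-7/25 -24/25 107/25; 24/25 -7/25 -99/25; 0 0 1]
T3·…·T1 = [-416/425 -87/425 2341/425; 87/425 -416/425 813/425; 0 0 1]
T4·…·T1 = [-416/425 -87/425 2341/425; -87/425 416/425 -813/425; 0 0 1]
T5·…·T1 = [-416/425 -87/425 216/425; -87/425 416/425 -1663/425; 0 0 1]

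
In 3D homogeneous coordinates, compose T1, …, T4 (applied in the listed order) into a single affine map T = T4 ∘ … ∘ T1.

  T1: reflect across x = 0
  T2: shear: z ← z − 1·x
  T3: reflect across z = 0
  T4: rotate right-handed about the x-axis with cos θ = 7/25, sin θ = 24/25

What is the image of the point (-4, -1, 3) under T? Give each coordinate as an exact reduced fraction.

T(p) = (4, -31/25, -17/25)

T1 reflect across x = 0: (-4, -1, 3) → (4, -1, 3)
T2 shear: z ← z − 1·x: (4, -1, 3) → (4, -1, -1)
T3 reflect across z = 0: (4, -1, -1) → (4, -1, 1)
T4 rotate right-handed about the x-axis with cos θ = 7/25, sin θ = 24/25: (4, -1, 1) → (4, -31/25, -17/25)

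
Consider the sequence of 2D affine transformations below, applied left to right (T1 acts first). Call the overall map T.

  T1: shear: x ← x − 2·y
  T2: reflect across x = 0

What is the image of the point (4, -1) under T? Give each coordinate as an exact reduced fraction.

T1 shear: x ← x − 2·y: (4, -1) → (6, -1)
T2 reflect across x = 0: (6, -1) → (-6, -1)

T(p) = (-6, -1)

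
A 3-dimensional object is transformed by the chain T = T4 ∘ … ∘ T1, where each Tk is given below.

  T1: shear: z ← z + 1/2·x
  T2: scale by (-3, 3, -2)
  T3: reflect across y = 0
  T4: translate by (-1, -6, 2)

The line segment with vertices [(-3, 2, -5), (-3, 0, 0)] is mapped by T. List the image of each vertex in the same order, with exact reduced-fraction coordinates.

image vertices: (8, -12, 15), (8, -6, 5)

T1 shear: z ← z + 1/2·x: (-3, 2, -5) → (-3, 2, -13/2); (-3, 0, 0) → (-3, 0, -3/2)
T2 scale by (-3, 3, -2): (-3, 2, -13/2) → (9, 6, 13); (-3, 0, -3/2) → (9, 0, 3)
T3 reflect across y = 0: (9, 6, 13) → (9, -6, 13); (9, 0, 3) → (9, 0, 3)
T4 translate by (-1, -6, 2): (9, -6, 13) → (8, -12, 15); (9, 0, 3) → (8, -6, 5)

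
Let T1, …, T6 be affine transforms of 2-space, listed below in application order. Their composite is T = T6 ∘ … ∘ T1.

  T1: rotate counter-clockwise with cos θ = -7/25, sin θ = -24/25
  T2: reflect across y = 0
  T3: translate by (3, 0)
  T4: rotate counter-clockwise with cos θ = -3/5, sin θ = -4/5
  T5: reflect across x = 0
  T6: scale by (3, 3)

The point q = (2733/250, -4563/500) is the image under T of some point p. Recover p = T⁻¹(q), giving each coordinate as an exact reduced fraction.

p = (-3/2, 5/4)

T1 = [-7/25 24/25 0; -24/25 -7/25 0; 0 0 1]
T2·T1 = [-7/25 24/25 0; 24/25 7/25 0; 0 0 1]
T3·…·T1 = [-7/25 24/25 3; 24/25 7/25 0; 0 0 1]
T4·…·T1 = [117/125 -44/125 -9/5; -44/125 -117/125 -12/5; 0 0 1]
T5·…·T1 = [-117/125 44/125 9/5; -44/125 -117/125 -12/5; 0 0 1]
T6·…·T1 = [-351/125 132/125 27/5; -132/125 -351/125 -36/5; 0 0 1]
det M = 9; M⁻¹ = [-39/125 -44/375 21/25; 44/375 -39/125 -72/25; 0 0 1]
M⁻¹ · (2733/250, -4563/500)ᵀ = (-3/2, 5/4)ᵀ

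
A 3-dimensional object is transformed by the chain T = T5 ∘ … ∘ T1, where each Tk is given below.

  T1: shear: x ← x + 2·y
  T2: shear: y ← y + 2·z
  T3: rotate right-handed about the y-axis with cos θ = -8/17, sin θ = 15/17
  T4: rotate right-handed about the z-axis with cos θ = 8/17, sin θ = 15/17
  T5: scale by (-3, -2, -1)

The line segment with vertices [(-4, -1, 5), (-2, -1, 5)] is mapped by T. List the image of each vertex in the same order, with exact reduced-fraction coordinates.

T1 shear: x ← x + 2·y: (-4, -1, 5) → (-6, -1, 5); (-2, -1, 5) → (-4, -1, 5)
T2 shear: y ← y + 2·z: (-6, -1, 5) → (-6, 9, 5); (-4, -1, 5) → (-4, 9, 5)
T3 rotate right-handed about the y-axis with cos θ = -8/17, sin θ = 15/17: (-6, 9, 5) → (123/17, 9, 50/17); (-4, 9, 5) → (107/17, 9, 20/17)
T4 rotate right-handed about the z-axis with cos θ = 8/17, sin θ = 15/17: (123/17, 9, 50/17) → (-1311/289, 3069/289, 50/17); (107/17, 9, 20/17) → (-1439/289, 2829/289, 20/17)
T5 scale by (-3, -2, -1): (-1311/289, 3069/289, 50/17) → (3933/289, -6138/289, -50/17); (-1439/289, 2829/289, 20/17) → (4317/289, -5658/289, -20/17)

image vertices: (3933/289, -6138/289, -50/17), (4317/289, -5658/289, -20/17)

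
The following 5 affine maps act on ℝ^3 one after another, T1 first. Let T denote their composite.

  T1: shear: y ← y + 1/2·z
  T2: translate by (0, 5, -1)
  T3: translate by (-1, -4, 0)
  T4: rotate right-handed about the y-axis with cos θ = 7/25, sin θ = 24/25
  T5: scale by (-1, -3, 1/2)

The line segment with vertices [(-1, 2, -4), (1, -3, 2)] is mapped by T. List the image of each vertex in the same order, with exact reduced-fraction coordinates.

T1 shear: y ← y + 1/2·z: (-1, 2, -4) → (-1, 0, -4); (1, -3, 2) → (1, -2, 2)
T2 translate by (0, 5, -1): (-1, 0, -4) → (-1, 5, -5); (1, -2, 2) → (1, 3, 1)
T3 translate by (-1, -4, 0): (-1, 5, -5) → (-2, 1, -5); (1, 3, 1) → (0, -1, 1)
T4 rotate right-handed about the y-axis with cos θ = 7/25, sin θ = 24/25: (-2, 1, -5) → (-134/25, 1, 13/25); (0, -1, 1) → (24/25, -1, 7/25)
T5 scale by (-1, -3, 1/2): (-134/25, 1, 13/25) → (134/25, -3, 13/50); (24/25, -1, 7/25) → (-24/25, 3, 7/50)

image vertices: (134/25, -3, 13/50), (-24/25, 3, 7/50)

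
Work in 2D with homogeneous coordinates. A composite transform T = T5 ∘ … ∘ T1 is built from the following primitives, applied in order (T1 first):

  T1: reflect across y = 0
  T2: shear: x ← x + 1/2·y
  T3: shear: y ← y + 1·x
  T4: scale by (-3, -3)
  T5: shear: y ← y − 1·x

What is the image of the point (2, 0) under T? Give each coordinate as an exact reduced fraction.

T1 reflect across y = 0: (2, 0) → (2, 0)
T2 shear: x ← x + 1/2·y: (2, 0) → (2, 0)
T3 shear: y ← y + 1·x: (2, 0) → (2, 2)
T4 scale by (-3, -3): (2, 2) → (-6, -6)
T5 shear: y ← y − 1·x: (-6, -6) → (-6, 0)

T(p) = (-6, 0)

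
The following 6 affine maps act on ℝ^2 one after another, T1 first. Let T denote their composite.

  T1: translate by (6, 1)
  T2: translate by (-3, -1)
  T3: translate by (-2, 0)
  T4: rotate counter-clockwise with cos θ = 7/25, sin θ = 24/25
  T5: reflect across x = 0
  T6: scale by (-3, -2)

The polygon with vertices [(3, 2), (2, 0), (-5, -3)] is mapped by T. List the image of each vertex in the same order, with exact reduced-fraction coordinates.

T1 translate by (6, 1): (3, 2) → (9, 3); (2, 0) → (8, 1); (-5, -3) → (1, -2)
T2 translate by (-3, -1): (9, 3) → (6, 2); (8, 1) → (5, 0); (1, -2) → (-2, -3)
T3 translate by (-2, 0): (6, 2) → (4, 2); (5, 0) → (3, 0); (-2, -3) → (-4, -3)
T4 rotate counter-clockwise with cos θ = 7/25, sin θ = 24/25: (4, 2) → (-4/5, 22/5); (3, 0) → (21/25, 72/25); (-4, -3) → (44/25, -117/25)
T5 reflect across x = 0: (-4/5, 22/5) → (4/5, 22/5); (21/25, 72/25) → (-21/25, 72/25); (44/25, -117/25) → (-44/25, -117/25)
T6 scale by (-3, -2): (4/5, 22/5) → (-12/5, -44/5); (-21/25, 72/25) → (63/25, -144/25); (-44/25, -117/25) → (132/25, 234/25)

image vertices: (-12/5, -44/5), (63/25, -144/25), (132/25, 234/25)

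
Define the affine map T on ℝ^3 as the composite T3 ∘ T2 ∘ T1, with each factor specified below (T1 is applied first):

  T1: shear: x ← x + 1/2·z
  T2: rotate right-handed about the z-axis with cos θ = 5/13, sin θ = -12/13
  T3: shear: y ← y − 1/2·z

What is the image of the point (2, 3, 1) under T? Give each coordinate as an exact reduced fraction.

T(p) = (97/26, -43/26, 1)

T1 shear: x ← x + 1/2·z: (2, 3, 1) → (5/2, 3, 1)
T2 rotate right-handed about the z-axis with cos θ = 5/13, sin θ = -12/13: (5/2, 3, 1) → (97/26, -15/13, 1)
T3 shear: y ← y − 1/2·z: (97/26, -15/13, 1) → (97/26, -43/26, 1)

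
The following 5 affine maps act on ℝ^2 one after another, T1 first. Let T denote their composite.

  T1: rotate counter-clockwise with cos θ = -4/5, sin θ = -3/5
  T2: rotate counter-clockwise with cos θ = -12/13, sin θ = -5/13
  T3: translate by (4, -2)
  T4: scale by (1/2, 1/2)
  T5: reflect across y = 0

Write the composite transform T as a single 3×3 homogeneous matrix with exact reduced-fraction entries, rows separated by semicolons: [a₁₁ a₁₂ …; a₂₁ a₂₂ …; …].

T1 = [-4/5 3/5 0; -3/5 -4/5 0; 0 0 1]
T2·T1 = [33/65 -56/65 0; 56/65 33/65 0; 0 0 1]
T3·…·T1 = [33/65 -56/65 4; 56/65 33/65 -2; 0 0 1]
T4·…·T1 = [33/130 -28/65 2; 28/65 33/130 -1; 0 0 1]
T5·…·T1 = [33/130 -28/65 2; -28/65 -33/130 1; 0 0 1]

T = [33/130 -28/65 2; -28/65 -33/130 1; 0 0 1]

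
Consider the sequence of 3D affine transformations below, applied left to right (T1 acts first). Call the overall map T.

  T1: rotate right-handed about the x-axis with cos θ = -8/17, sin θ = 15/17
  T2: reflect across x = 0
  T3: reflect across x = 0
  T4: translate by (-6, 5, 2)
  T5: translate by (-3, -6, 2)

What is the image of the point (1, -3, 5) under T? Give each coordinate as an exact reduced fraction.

T1 rotate right-handed about the x-axis with cos θ = -8/17, sin θ = 15/17: (1, -3, 5) → (1, -3, -5)
T2 reflect across x = 0: (1, -3, -5) → (-1, -3, -5)
T3 reflect across x = 0: (-1, -3, -5) → (1, -3, -5)
T4 translate by (-6, 5, 2): (1, -3, -5) → (-5, 2, -3)
T5 translate by (-3, -6, 2): (-5, 2, -3) → (-8, -4, -1)

T(p) = (-8, -4, -1)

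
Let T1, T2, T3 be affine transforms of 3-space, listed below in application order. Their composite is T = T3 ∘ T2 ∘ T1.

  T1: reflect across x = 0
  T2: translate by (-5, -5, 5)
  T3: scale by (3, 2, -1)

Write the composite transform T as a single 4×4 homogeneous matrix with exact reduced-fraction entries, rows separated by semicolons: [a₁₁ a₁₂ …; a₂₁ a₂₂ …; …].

T = [-3 0 0 -15; 0 2 0 -10; 0 0 -1 -5; 0 0 0 1]

T1 = [-1 0 0 0; 0 1 0 0; 0 0 1 0; 0 0 0 1]
T2·T1 = [-1 0 0 -5; 0 1 0 -5; 0 0 1 5; 0 0 0 1]
T3·…·T1 = [-3 0 0 -15; 0 2 0 -10; 0 0 -1 -5; 0 0 0 1]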